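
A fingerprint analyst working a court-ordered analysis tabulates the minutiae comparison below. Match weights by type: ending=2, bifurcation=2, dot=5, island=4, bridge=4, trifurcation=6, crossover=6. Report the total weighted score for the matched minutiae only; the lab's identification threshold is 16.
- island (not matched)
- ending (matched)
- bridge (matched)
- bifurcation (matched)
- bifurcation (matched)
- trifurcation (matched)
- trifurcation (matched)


Weighted minutiae match score:
  island: not matched, +0
  ending: matched, +2 (running total 2)
  bridge: matched, +4 (running total 6)
  bifurcation: matched, +2 (running total 8)
  bifurcation: matched, +2 (running total 10)
  trifurcation: matched, +6 (running total 16)
  trifurcation: matched, +6 (running total 22)
Total score = 22
Threshold = 16; verdict = identification

22


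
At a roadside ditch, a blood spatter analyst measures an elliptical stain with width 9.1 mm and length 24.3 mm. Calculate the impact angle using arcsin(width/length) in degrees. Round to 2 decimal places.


Blood spatter impact angle calculation:
width / length = 9.1 / 24.3 = 0.374486
angle = arcsin(0.374486)
angle = 21.99 degrees

21.99


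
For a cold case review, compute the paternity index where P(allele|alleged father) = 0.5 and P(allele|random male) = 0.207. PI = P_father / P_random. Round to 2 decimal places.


Paternity Index calculation:
PI = P(allele|father) / P(allele|random)
PI = 0.5 / 0.207
PI = 2.42

2.42


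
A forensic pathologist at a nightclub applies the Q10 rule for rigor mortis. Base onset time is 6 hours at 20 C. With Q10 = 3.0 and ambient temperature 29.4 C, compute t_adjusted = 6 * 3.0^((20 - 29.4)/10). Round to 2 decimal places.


Rigor mortis time adjustment:
Exponent = (T_ref - T_actual) / 10 = (20 - 29.4) / 10 = -0.94
Q10 factor = 3.0^-0.94 = 0.35605
t_adjusted = 6 * 0.35605 = 2.14 hours

2.14


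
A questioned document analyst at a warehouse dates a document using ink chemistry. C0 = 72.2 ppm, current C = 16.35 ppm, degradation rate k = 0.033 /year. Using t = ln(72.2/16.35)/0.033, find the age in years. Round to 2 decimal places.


Document age estimation:
C0/C = 72.2 / 16.35 = 4.415902
ln(C0/C) = 1.485212
t = 1.485212 / 0.033 = 45.01 years

45.01


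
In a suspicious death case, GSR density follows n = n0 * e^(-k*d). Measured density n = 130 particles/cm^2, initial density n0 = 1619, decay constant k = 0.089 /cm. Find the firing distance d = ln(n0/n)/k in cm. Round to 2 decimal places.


GSR distance calculation:
n0/n = 1619 / 130 = 12.453846
ln(n0/n) = 2.522029
d = 2.522029 / 0.089 = 28.34 cm

28.34


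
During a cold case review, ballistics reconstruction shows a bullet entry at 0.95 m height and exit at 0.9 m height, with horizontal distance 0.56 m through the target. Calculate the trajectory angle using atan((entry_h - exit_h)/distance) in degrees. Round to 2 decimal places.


Bullet trajectory angle:
Height difference = 0.95 - 0.9 = 0.05 m
angle = atan(0.05 / 0.56)
angle = atan(0.089286)
angle = 5.10 degrees

5.10


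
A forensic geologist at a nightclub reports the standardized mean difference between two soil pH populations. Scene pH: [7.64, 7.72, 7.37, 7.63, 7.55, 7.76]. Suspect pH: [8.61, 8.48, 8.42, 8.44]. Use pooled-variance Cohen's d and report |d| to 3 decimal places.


Pooled-variance Cohen's d for soil pH comparison:
Scene mean = 45.67 / 6 = 7.611667
Suspect mean = 33.95 / 4 = 8.4875
Scene sample variance s_s^2 = 0.019417
Suspect sample variance s_c^2 = 0.007292
Pooled variance = ((n_s-1)*s_s^2 + (n_c-1)*s_c^2) / (n_s + n_c - 2) = 0.01487
Pooled SD = sqrt(0.01487) = 0.121943
Mean difference = -0.875833
|d| = |-0.875833| / 0.121943 = 7.182

7.182


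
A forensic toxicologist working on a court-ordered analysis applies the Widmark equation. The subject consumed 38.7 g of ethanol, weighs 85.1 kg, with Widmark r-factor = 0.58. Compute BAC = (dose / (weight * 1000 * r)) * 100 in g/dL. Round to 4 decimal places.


Applying the Widmark formula:
BAC = (dose_g / (body_wt * 1000 * r)) * 100
Denominator = 85.1 * 1000 * 0.58 = 49358
BAC = (38.7 / 49358) * 100
BAC = 0.0784 g/dL

0.0784


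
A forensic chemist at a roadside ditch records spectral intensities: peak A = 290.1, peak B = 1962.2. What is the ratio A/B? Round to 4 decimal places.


Spectral peak ratio:
Peak A = 290.1 counts
Peak B = 1962.2 counts
Ratio = 290.1 / 1962.2 = 0.1478

0.1478


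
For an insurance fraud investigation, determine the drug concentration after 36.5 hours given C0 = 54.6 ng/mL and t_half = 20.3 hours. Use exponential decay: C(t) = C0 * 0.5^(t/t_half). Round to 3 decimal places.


Drug concentration decay:
Number of half-lives = t / t_half = 36.5 / 20.3 = 1.79803
Decay factor = 0.5^1.79803 = 0.28756699
C(t) = 54.6 * 0.28756699 = 15.701 ng/mL

15.701


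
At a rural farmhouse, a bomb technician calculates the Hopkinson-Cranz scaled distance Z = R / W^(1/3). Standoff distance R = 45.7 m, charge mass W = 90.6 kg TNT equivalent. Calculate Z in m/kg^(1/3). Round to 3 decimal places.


Scaled distance calculation:
W^(1/3) = 90.6^(1/3) = 4.491341
Z = R / W^(1/3) = 45.7 / 4.491341
Z = 10.175 m/kg^(1/3)

10.175


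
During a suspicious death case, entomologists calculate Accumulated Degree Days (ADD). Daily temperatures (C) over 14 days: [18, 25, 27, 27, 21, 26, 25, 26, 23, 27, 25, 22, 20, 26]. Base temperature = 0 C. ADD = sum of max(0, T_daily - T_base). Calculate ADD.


Computing ADD day by day:
Day 1: max(0, 18 - 0) = 18
Day 2: max(0, 25 - 0) = 25
Day 3: max(0, 27 - 0) = 27
Day 4: max(0, 27 - 0) = 27
Day 5: max(0, 21 - 0) = 21
Day 6: max(0, 26 - 0) = 26
Day 7: max(0, 25 - 0) = 25
Day 8: max(0, 26 - 0) = 26
Day 9: max(0, 23 - 0) = 23
Day 10: max(0, 27 - 0) = 27
Day 11: max(0, 25 - 0) = 25
Day 12: max(0, 22 - 0) = 22
Day 13: max(0, 20 - 0) = 20
Day 14: max(0, 26 - 0) = 26
Total ADD = 338

338


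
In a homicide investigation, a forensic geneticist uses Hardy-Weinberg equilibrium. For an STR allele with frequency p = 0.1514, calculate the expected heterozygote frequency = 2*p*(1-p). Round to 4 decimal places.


Hardy-Weinberg heterozygote frequency:
q = 1 - p = 1 - 0.1514 = 0.8486
2pq = 2 * 0.1514 * 0.8486 = 0.2570

0.2570


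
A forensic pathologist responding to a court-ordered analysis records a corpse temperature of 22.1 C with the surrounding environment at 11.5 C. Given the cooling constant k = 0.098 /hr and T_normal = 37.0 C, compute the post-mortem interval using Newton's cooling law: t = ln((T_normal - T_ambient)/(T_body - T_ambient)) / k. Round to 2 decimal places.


Using Newton's law of cooling:
t = ln((T_normal - T_ambient) / (T_body - T_ambient)) / k
T_normal - T_ambient = 25.5
T_body - T_ambient = 10.6
Ratio = 2.40566
ln(ratio) = 0.877824
t = 0.877824 / 0.098 = 8.96 hours

8.96


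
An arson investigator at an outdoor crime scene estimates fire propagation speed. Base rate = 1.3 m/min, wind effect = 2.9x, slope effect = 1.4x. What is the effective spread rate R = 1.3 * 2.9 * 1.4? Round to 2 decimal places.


Fire spread rate calculation:
R = R0 * wind_factor * slope_factor
= 1.3 * 2.9 * 1.4
= 3.77 * 1.4
= 5.28 m/min

5.28


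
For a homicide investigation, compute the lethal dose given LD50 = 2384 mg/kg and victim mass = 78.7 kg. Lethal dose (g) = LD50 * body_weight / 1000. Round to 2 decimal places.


Lethal dose calculation:
Lethal dose = LD50 * body_weight / 1000
= 2384 * 78.7 / 1000
= 187620.8 / 1000
= 187.62 g

187.62


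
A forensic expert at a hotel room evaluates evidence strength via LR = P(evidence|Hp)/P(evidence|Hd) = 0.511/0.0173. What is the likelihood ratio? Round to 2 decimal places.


Likelihood ratio calculation:
LR = P(E|Hp) / P(E|Hd)
LR = 0.511 / 0.0173
LR = 29.54

29.54


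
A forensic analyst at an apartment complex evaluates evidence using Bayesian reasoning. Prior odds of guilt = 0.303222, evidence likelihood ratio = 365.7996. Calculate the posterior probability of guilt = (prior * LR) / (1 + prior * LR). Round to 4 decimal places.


Bayesian evidence evaluation:
Posterior odds = prior_odds * LR = 0.303222 * 365.7996 = 110.9185
Posterior probability = posterior_odds / (1 + posterior_odds)
= 110.9185 / (1 + 110.9185)
= 110.9185 / 111.9185
= 0.9911

0.9911


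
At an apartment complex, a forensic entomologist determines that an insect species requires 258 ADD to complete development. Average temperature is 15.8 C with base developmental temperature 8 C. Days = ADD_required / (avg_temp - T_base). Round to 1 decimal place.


Insect development time:
Effective temperature = avg_temp - T_base = 15.8 - 8 = 7.8 C
Days = ADD / effective_temp = 258 / 7.8 = 33.1 days

33.1


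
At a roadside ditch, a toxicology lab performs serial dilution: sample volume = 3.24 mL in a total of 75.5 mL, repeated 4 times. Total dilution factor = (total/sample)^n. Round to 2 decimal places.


Dilution factor calculation:
Single dilution = V_total / V_sample = 75.5 / 3.24 ≈ 23.302469
Number of dilutions = 4
Total DF = (75.5 / 3.24)^4 (full precision, rounded at the end) = 294854.50

294854.50


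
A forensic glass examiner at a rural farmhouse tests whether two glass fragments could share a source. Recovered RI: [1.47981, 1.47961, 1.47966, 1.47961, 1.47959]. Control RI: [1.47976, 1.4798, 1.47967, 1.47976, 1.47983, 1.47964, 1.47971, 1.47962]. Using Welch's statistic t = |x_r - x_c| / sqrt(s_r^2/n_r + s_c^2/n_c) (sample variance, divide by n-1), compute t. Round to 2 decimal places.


Welch's t-criterion for glass RI comparison:
Recovered mean = sum / n_r = 7.39828 / 5 = 1.479656
Control mean = sum / n_c = 11.83779 / 8 = 1.4797238
Recovered sample variance s_r^2 = 8.08e-09
Control sample variance s_c^2 = 5.79821e-09
Welch SE (unpooled) = sqrt(s_r^2/n_r + s_c^2/n_c) = sqrt(1.616e-09 + 7.24777e-10) = sqrt(2.34078e-09) = 4.83816e-05
|mean_r - mean_c| = 6.775e-05
t = 6.775e-05 / 4.83816e-05 = 1.40

1.40


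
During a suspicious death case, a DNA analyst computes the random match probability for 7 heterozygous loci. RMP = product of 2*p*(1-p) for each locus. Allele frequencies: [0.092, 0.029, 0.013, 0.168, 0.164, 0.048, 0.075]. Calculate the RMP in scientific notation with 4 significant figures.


Computing RMP for 7 loci:
Locus 1: 2 * 0.092 * 0.908 = 0.167072
Locus 2: 2 * 0.029 * 0.971 = 0.056318
Locus 3: 2 * 0.013 * 0.987 = 0.025662
Locus 4: 2 * 0.168 * 0.832 = 0.279552
Locus 5: 2 * 0.164 * 0.836 = 0.274208
Locus 6: 2 * 0.048 * 0.952 = 0.091392
Locus 7: 2 * 0.075 * 0.925 = 0.13875
RMP = 2.347e-07

2.347e-07


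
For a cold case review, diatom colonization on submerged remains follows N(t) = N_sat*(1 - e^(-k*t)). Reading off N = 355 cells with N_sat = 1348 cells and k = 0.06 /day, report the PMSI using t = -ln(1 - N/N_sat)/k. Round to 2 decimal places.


PMSI from diatom colonization curve:
N / N_sat = 355 / 1348 = 0.263353
1 - N/N_sat = 0.736647
ln(1 - N/N_sat) = -0.305646
t = -ln(1 - N/N_sat) / k = -(-0.305646) / 0.06 = 5.09 days

5.09


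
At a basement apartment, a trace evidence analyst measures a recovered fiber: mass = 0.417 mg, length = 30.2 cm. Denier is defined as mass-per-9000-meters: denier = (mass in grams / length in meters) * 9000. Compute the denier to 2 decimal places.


Denier calculation:
Mass in grams = 0.417 mg / 1000 = 0.000417 g
Length in meters = 30.2 cm / 100 = 0.302 m
Linear density = mass / length = 0.000417 / 0.302 = 0.00138079 g/m
Denier = (g/m) * 9000 = 0.00138079 * 9000 = 12.43

12.43


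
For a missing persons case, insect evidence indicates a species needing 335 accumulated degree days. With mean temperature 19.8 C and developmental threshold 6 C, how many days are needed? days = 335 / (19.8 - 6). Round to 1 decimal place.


Insect development time:
Effective temperature = avg_temp - T_base = 19.8 - 6 = 13.8 C
Days = ADD / effective_temp = 335 / 13.8 = 24.3 days

24.3


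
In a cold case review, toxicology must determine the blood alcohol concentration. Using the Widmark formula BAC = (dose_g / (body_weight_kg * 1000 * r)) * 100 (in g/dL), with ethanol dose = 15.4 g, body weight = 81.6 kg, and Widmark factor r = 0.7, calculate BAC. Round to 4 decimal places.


Applying the Widmark formula:
BAC = (dose_g / (body_wt * 1000 * r)) * 100
Denominator = 81.6 * 1000 * 0.7 = 57120
BAC = (15.4 / 57120) * 100
BAC = 0.0270 g/dL

0.0270


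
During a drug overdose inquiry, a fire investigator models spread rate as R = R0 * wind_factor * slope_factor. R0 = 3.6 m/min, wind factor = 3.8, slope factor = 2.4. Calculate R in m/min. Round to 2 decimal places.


Fire spread rate calculation:
R = R0 * wind_factor * slope_factor
= 3.6 * 3.8 * 2.4
= 13.68 * 2.4
= 32.83 m/min

32.83


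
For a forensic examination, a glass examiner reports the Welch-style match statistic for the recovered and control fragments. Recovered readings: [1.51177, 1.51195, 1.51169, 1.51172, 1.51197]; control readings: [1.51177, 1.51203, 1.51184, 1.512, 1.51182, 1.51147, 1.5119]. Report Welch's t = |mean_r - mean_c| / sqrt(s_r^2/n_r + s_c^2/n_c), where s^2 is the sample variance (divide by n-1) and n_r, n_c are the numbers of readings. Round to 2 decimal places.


Welch's t-criterion for glass RI comparison:
Recovered mean = sum / n_r = 7.5591 / 5 = 1.51182
Control mean = sum / n_c = 10.58283 / 7 = 1.5118329
Recovered sample variance s_r^2 = 1.72e-08
Control sample variance s_c^2 = 3.45238e-08
Welch SE (unpooled) = sqrt(s_r^2/n_r + s_c^2/n_c) = sqrt(3.44e-09 + 4.93197e-09) = sqrt(8.37197e-09) = 9.14985e-05
|mean_r - mean_c| = 1.28571e-05
t = 1.28571e-05 / 9.14985e-05 = 0.14

0.14


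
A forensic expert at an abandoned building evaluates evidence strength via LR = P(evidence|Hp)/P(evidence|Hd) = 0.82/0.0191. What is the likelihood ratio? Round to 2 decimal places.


Likelihood ratio calculation:
LR = P(E|Hp) / P(E|Hd)
LR = 0.82 / 0.0191
LR = 42.93

42.93


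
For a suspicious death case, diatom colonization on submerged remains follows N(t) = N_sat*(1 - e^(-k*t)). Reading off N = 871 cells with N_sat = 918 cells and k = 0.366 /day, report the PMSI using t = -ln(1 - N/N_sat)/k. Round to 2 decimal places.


PMSI from diatom colonization curve:
N / N_sat = 871 / 918 = 0.948802
1 - N/N_sat = 0.051198
ln(1 - N/N_sat) = -2.972055
t = -ln(1 - N/N_sat) / k = -(-2.972055) / 0.366 = 8.12 days

8.12


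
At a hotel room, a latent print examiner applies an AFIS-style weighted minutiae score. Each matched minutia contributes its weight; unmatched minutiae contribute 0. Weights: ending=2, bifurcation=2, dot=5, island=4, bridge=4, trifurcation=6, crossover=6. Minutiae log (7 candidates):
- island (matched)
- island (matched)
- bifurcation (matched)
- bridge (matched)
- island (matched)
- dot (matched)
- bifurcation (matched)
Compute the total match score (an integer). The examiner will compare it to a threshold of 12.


Weighted minutiae match score:
  island: matched, +4 (running total 4)
  island: matched, +4 (running total 8)
  bifurcation: matched, +2 (running total 10)
  bridge: matched, +4 (running total 14)
  island: matched, +4 (running total 18)
  dot: matched, +5 (running total 23)
  bifurcation: matched, +2 (running total 25)
Total score = 25
Threshold = 12; verdict = identification

25


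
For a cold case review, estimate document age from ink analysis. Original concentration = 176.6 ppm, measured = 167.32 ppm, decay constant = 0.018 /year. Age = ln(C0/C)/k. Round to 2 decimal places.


Document age estimation:
C0/C = 176.6 / 167.32 = 1.055463
ln(C0/C) = 0.05398
t = 0.05398 / 0.018 = 3.00 years

3.00


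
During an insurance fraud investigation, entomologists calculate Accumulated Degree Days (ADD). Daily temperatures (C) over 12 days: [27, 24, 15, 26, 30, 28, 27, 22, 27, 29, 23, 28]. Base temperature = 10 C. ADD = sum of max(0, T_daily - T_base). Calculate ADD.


Computing ADD day by day:
Day 1: max(0, 27 - 10) = 17
Day 2: max(0, 24 - 10) = 14
Day 3: max(0, 15 - 10) = 5
Day 4: max(0, 26 - 10) = 16
Day 5: max(0, 30 - 10) = 20
Day 6: max(0, 28 - 10) = 18
Day 7: max(0, 27 - 10) = 17
Day 8: max(0, 22 - 10) = 12
Day 9: max(0, 27 - 10) = 17
Day 10: max(0, 29 - 10) = 19
Day 11: max(0, 23 - 10) = 13
Day 12: max(0, 28 - 10) = 18
Total ADD = 186

186


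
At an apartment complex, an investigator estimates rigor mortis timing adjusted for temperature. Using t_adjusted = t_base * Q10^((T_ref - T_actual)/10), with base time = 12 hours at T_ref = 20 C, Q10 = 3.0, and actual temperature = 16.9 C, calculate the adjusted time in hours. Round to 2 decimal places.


Rigor mortis time adjustment:
Exponent = (T_ref - T_actual) / 10 = (20 - 16.9) / 10 = 0.31
Q10 factor = 3.0^0.31 = 1.40575
t_adjusted = 12 * 1.40575 = 16.87 hours

16.87


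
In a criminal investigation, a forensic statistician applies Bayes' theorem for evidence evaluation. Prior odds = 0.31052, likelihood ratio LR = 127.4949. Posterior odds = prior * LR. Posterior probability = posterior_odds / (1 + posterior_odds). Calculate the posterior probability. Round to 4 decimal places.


Bayesian evidence evaluation:
Posterior odds = prior_odds * LR = 0.31052 * 127.4949 = 39.58972
Posterior probability = posterior_odds / (1 + posterior_odds)
= 39.58972 / (1 + 39.58972)
= 39.58972 / 40.58972
= 0.9754

0.9754


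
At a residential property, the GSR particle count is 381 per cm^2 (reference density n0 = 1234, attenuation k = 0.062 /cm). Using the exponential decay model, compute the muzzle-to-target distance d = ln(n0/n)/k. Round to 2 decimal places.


GSR distance calculation:
n0/n = 1234 / 381 = 3.238845
ln(n0/n) = 1.175217
d = 1.175217 / 0.062 = 18.96 cm

18.96


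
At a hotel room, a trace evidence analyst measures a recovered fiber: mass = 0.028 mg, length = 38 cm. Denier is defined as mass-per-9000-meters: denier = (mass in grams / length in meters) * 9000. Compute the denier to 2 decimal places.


Denier calculation:
Mass in grams = 0.028 mg / 1000 = 0.000028 g
Length in meters = 38 cm / 100 = 0.38 m
Linear density = mass / length = 0.000028 / 0.38 = 0.00007368 g/m
Denier = (g/m) * 9000 = 0.00007368 * 9000 = 0.66

0.66


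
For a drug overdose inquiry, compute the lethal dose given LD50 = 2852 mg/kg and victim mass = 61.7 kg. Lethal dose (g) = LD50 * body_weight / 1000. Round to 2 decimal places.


Lethal dose calculation:
Lethal dose = LD50 * body_weight / 1000
= 2852 * 61.7 / 1000
= 175968.4 / 1000
= 175.97 g

175.97


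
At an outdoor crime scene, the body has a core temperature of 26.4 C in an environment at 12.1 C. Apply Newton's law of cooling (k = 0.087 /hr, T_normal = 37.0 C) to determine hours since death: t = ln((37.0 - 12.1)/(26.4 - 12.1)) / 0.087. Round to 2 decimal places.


Using Newton's law of cooling:
t = ln((T_normal - T_ambient) / (T_body - T_ambient)) / k
T_normal - T_ambient = 24.9
T_body - T_ambient = 14.3
Ratio = 1.741259
ln(ratio) = 0.554608
t = 0.554608 / 0.087 = 6.37 hours

6.37


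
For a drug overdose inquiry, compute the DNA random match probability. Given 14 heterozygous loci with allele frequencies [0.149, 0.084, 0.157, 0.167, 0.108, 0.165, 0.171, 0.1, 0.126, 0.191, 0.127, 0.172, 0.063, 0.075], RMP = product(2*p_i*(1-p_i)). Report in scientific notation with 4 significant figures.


Computing RMP for 14 loci:
Locus 1: 2 * 0.149 * 0.851 = 0.253598
Locus 2: 2 * 0.084 * 0.916 = 0.153888
Locus 3: 2 * 0.157 * 0.843 = 0.264702
Locus 4: 2 * 0.167 * 0.833 = 0.278222
Locus 5: 2 * 0.108 * 0.892 = 0.192672
Locus 6: 2 * 0.165 * 0.835 = 0.27555
Locus 7: 2 * 0.171 * 0.829 = 0.283518
Locus 8: 2 * 0.1 * 0.9 = 0.18
Locus 9: 2 * 0.126 * 0.874 = 0.220248
Locus 10: 2 * 0.191 * 0.809 = 0.309038
Locus 11: 2 * 0.127 * 0.873 = 0.221742
Locus 12: 2 * 0.172 * 0.828 = 0.284832
Locus 13: 2 * 0.063 * 0.937 = 0.118062
Locus 14: 2 * 0.075 * 0.925 = 0.13875
RMP = 5.484e-10

5.484e-10


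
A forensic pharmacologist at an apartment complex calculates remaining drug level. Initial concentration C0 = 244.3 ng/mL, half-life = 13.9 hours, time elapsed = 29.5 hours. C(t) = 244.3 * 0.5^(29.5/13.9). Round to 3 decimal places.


Drug concentration decay:
Number of half-lives = t / t_half = 29.5 / 13.9 = 2.122302
Decay factor = 0.5^2.122302 = 0.22968014
C(t) = 244.3 * 0.22968014 = 56.111 ng/mL

56.111


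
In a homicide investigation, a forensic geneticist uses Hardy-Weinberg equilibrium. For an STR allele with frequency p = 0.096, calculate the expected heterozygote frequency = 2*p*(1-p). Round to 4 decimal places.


Hardy-Weinberg heterozygote frequency:
q = 1 - p = 1 - 0.096 = 0.904
2pq = 2 * 0.096 * 0.904 = 0.1736

0.1736


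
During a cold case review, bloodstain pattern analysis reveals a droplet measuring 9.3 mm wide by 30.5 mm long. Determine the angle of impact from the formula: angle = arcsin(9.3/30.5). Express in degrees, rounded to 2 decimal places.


Blood spatter impact angle calculation:
width / length = 9.3 / 30.5 = 0.304918
angle = arcsin(0.304918)
angle = 17.75 degrees

17.75


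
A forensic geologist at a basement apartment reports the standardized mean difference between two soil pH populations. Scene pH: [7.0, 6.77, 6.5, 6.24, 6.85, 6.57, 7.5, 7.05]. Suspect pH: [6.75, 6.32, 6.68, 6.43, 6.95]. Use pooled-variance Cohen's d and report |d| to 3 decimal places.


Pooled-variance Cohen's d for soil pH comparison:
Scene mean = 54.48 / 8 = 6.81
Suspect mean = 33.13 / 5 = 6.626
Scene sample variance s_s^2 = 0.150229
Suspect sample variance s_c^2 = 0.06383
Pooled variance = ((n_s-1)*s_s^2 + (n_c-1)*s_c^2) / (n_s + n_c - 2) = 0.118811
Pooled SD = sqrt(0.118811) = 0.34469
Mean difference = 0.184
|d| = |0.184| / 0.34469 = 0.534

0.534


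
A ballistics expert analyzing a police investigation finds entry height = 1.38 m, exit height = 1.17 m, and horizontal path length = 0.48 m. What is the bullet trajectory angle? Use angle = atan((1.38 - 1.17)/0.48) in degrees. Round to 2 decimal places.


Bullet trajectory angle:
Height difference = 1.38 - 1.17 = 0.21 m
angle = atan(0.21 / 0.48)
angle = atan(0.4375)
angle = 23.63 degrees

23.63


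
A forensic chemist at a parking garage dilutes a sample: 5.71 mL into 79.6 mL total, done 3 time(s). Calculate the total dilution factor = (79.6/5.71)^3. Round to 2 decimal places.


Dilution factor calculation:
Single dilution = V_total / V_sample = 79.6 / 5.71 ≈ 13.940455
Number of dilutions = 3
Total DF = (79.6 / 5.71)^3 (full precision, rounded at the end) = 2709.14

2709.14


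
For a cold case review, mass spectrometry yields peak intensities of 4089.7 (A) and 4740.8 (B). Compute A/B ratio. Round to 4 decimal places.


Spectral peak ratio:
Peak A = 4089.7 counts
Peak B = 4740.8 counts
Ratio = 4089.7 / 4740.8 = 0.8627

0.8627


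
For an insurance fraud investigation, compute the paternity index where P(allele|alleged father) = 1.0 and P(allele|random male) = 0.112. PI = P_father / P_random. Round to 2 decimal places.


Paternity Index calculation:
PI = P(allele|father) / P(allele|random)
PI = 1.0 / 0.112
PI = 8.93

8.93


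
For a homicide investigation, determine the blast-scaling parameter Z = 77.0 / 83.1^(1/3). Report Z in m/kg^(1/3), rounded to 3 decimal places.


Scaled distance calculation:
W^(1/3) = 83.1^(1/3) = 4.363822
Z = R / W^(1/3) = 77.0 / 4.363822
Z = 17.645 m/kg^(1/3)

17.645


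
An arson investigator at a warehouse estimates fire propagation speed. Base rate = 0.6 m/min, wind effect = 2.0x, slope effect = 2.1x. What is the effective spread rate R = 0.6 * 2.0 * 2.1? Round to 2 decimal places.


Fire spread rate calculation:
R = R0 * wind_factor * slope_factor
= 0.6 * 2.0 * 2.1
= 1.2 * 2.1
= 2.52 m/min

2.52


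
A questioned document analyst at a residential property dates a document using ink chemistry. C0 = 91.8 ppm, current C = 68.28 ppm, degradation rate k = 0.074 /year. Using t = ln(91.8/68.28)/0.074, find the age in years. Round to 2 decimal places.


Document age estimation:
C0/C = 91.8 / 68.28 = 1.344464
ln(C0/C) = 0.295995
t = 0.295995 / 0.074 = 4.00 years

4.00


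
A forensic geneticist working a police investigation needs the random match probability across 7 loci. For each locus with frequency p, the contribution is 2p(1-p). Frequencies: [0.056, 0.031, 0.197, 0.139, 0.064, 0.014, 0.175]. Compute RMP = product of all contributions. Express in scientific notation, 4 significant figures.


Computing RMP for 7 loci:
Locus 1: 2 * 0.056 * 0.944 = 0.105728
Locus 2: 2 * 0.031 * 0.969 = 0.060078
Locus 3: 2 * 0.197 * 0.803 = 0.316382
Locus 4: 2 * 0.139 * 0.861 = 0.239358
Locus 5: 2 * 0.064 * 0.936 = 0.119808
Locus 6: 2 * 0.014 * 0.986 = 0.027608
Locus 7: 2 * 0.175 * 0.825 = 0.28875
RMP = 4.594e-07

4.594e-07


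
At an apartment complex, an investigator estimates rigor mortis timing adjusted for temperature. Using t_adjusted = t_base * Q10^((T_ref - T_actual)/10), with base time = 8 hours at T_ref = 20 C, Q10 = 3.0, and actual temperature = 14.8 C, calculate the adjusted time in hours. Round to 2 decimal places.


Rigor mortis time adjustment:
Exponent = (T_ref - T_actual) / 10 = (20 - 14.8) / 10 = 0.52
Q10 factor = 3.0^0.52 = 1.77053
t_adjusted = 8 * 1.77053 = 14.16 hours

14.16


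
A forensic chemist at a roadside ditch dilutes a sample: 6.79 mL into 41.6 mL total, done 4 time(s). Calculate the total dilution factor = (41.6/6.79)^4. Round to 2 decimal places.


Dilution factor calculation:
Single dilution = V_total / V_sample = 41.6 / 6.79 ≈ 6.126657
Number of dilutions = 4
Total DF = (41.6 / 6.79)^4 (full precision, rounded at the end) = 1408.95

1408.95


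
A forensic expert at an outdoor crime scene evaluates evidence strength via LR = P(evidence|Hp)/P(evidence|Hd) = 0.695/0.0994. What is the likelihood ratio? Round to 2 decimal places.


Likelihood ratio calculation:
LR = P(E|Hp) / P(E|Hd)
LR = 0.695 / 0.0994
LR = 6.99

6.99


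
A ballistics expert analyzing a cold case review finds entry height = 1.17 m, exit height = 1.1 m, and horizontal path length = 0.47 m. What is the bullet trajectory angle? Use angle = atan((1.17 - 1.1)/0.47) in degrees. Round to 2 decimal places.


Bullet trajectory angle:
Height difference = 1.17 - 1.1 = 0.07 m
angle = atan(0.07 / 0.47)
angle = atan(0.148936)
angle = 8.47 degrees

8.47


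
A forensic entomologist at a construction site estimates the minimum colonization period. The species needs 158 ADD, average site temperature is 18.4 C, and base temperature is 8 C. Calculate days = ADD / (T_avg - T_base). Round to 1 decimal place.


Insect development time:
Effective temperature = avg_temp - T_base = 18.4 - 8 = 10.4 C
Days = ADD / effective_temp = 158 / 10.4 = 15.2 days

15.2


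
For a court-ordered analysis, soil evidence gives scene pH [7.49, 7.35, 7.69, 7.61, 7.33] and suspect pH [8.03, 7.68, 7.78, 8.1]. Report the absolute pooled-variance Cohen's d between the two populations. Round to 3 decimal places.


Pooled-variance Cohen's d for soil pH comparison:
Scene mean = 37.47 / 5 = 7.494
Suspect mean = 31.59 / 4 = 7.8975
Scene sample variance s_s^2 = 0.02488
Suspect sample variance s_c^2 = 0.039892
Pooled variance = ((n_s-1)*s_s^2 + (n_c-1)*s_c^2) / (n_s + n_c - 2) = 0.031314
Pooled SD = sqrt(0.031314) = 0.176958
Mean difference = -0.4035
|d| = |-0.4035| / 0.176958 = 2.280

2.280


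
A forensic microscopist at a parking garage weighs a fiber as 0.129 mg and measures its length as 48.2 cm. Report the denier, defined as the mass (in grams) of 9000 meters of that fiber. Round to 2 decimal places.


Denier calculation:
Mass in grams = 0.129 mg / 1000 = 0.000129 g
Length in meters = 48.2 cm / 100 = 0.482 m
Linear density = mass / length = 0.000129 / 0.482 = 0.00026763 g/m
Denier = (g/m) * 9000 = 0.00026763 * 9000 = 2.41

2.41


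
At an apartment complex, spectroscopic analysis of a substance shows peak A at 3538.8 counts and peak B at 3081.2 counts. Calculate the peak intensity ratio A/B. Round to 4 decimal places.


Spectral peak ratio:
Peak A = 3538.8 counts
Peak B = 3081.2 counts
Ratio = 3538.8 / 3081.2 = 1.1485

1.1485


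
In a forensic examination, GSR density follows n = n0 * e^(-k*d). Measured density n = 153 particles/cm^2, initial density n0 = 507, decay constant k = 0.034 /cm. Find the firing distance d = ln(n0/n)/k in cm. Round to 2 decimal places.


GSR distance calculation:
n0/n = 507 / 153 = 3.313725
ln(n0/n) = 1.198073
d = 1.198073 / 0.034 = 35.24 cm

35.24


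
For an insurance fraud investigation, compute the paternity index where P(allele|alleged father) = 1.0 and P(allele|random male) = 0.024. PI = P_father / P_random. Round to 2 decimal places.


Paternity Index calculation:
PI = P(allele|father) / P(allele|random)
PI = 1.0 / 0.024
PI = 41.67

41.67


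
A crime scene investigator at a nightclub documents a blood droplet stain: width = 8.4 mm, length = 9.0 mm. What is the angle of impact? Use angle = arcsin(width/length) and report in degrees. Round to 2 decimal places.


Blood spatter impact angle calculation:
width / length = 8.4 / 9.0 = 0.933333
angle = arcsin(0.933333)
angle = 68.96 degrees

68.96


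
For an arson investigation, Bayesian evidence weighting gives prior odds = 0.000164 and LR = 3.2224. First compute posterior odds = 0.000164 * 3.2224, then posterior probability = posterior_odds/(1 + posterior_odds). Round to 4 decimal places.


Bayesian evidence evaluation:
Posterior odds = prior_odds * LR = 0.000164 * 3.2224 = 0.0005284736
Posterior probability = posterior_odds / (1 + posterior_odds)
= 0.0005284736 / (1 + 0.0005284736)
= 0.0005284736 / 1.0005284736
= 0.0005

0.0005


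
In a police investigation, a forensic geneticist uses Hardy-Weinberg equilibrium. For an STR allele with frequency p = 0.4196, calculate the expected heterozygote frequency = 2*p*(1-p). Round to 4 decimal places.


Hardy-Weinberg heterozygote frequency:
q = 1 - p = 1 - 0.4196 = 0.5804
2pq = 2 * 0.4196 * 0.5804 = 0.4871

0.4871


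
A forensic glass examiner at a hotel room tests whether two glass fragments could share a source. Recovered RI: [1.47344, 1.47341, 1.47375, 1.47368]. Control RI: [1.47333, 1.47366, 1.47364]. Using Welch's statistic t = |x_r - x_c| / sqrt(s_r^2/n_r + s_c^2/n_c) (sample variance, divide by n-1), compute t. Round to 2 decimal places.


Welch's t-criterion for glass RI comparison:
Recovered mean = sum / n_r = 5.89428 / 4 = 1.47357
Control mean = sum / n_c = 4.42063 / 3 = 1.4735433
Recovered sample variance s_r^2 = 2.9e-08
Control sample variance s_c^2 = 3.42333e-08
Welch SE (unpooled) = sqrt(s_r^2/n_r + s_c^2/n_c) = sqrt(7.25e-09 + 1.14111e-08) = sqrt(1.86611e-08) = 0.000136606
|mean_r - mean_c| = 2.66667e-05
t = 2.66667e-05 / 0.000136606 = 0.20

0.20


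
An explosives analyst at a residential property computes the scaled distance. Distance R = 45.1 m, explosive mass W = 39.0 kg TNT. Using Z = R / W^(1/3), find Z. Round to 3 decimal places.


Scaled distance calculation:
W^(1/3) = 39.0^(1/3) = 3.391211
Z = R / W^(1/3) = 45.1 / 3.391211
Z = 13.299 m/kg^(1/3)

13.299


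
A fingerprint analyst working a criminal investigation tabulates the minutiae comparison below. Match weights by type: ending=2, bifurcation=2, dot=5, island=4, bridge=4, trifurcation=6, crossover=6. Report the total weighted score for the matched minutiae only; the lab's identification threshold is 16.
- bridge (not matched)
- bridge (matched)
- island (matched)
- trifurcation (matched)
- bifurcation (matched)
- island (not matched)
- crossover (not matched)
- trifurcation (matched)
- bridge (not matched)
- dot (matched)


Weighted minutiae match score:
  bridge: not matched, +0
  bridge: matched, +4 (running total 4)
  island: matched, +4 (running total 8)
  trifurcation: matched, +6 (running total 14)
  bifurcation: matched, +2 (running total 16)
  island: not matched, +0
  crossover: not matched, +0
  trifurcation: matched, +6 (running total 22)
  bridge: not matched, +0
  dot: matched, +5 (running total 27)
Total score = 27
Threshold = 16; verdict = identification

27


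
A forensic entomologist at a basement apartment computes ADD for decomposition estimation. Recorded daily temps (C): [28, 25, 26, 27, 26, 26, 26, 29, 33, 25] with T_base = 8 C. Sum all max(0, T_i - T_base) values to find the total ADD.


Computing ADD day by day:
Day 1: max(0, 28 - 8) = 20
Day 2: max(0, 25 - 8) = 17
Day 3: max(0, 26 - 8) = 18
Day 4: max(0, 27 - 8) = 19
Day 5: max(0, 26 - 8) = 18
Day 6: max(0, 26 - 8) = 18
Day 7: max(0, 26 - 8) = 18
Day 8: max(0, 29 - 8) = 21
Day 9: max(0, 33 - 8) = 25
Day 10: max(0, 25 - 8) = 17
Total ADD = 191

191


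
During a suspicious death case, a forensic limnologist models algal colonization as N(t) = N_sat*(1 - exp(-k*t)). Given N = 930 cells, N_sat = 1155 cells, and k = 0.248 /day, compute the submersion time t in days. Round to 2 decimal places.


PMSI from diatom colonization curve:
N / N_sat = 930 / 1155 = 0.805195
1 - N/N_sat = 0.194805
ln(1 - N/N_sat) = -1.635756
t = -ln(1 - N/N_sat) / k = -(-1.635756) / 0.248 = 6.60 days

6.60


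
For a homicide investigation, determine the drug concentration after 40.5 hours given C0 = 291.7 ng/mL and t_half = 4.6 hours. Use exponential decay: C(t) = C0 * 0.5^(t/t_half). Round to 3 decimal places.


Drug concentration decay:
Number of half-lives = t / t_half = 40.5 / 4.6 = 8.804348
Decay factor = 0.5^8.804348 = 0.0022368
C(t) = 291.7 * 0.0022368 = 0.652 ng/mL

0.652


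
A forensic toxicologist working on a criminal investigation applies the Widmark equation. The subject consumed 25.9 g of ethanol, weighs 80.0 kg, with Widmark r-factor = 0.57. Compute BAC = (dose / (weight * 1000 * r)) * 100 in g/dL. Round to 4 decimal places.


Applying the Widmark formula:
BAC = (dose_g / (body_wt * 1000 * r)) * 100
Denominator = 80.0 * 1000 * 0.57 = 45600
BAC = (25.9 / 45600) * 100
BAC = 0.0568 g/dL

0.0568


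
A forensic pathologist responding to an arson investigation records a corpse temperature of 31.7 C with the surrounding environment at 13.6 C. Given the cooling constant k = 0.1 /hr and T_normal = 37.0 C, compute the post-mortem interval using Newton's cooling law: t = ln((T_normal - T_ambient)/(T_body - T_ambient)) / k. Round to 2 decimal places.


Using Newton's law of cooling:
t = ln((T_normal - T_ambient) / (T_body - T_ambient)) / k
T_normal - T_ambient = 23.4
T_body - T_ambient = 18.1
Ratio = 1.292818
ln(ratio) = 0.256824
t = 0.256824 / 0.1 = 2.57 hours

2.57


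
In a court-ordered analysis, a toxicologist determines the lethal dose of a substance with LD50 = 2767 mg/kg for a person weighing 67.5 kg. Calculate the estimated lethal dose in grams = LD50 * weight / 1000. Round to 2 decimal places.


Lethal dose calculation:
Lethal dose = LD50 * body_weight / 1000
= 2767 * 67.5 / 1000
= 186772.5 / 1000
= 186.77 g

186.77


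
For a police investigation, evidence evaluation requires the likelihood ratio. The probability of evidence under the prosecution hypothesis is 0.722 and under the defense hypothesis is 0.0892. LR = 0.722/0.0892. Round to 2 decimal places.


Likelihood ratio calculation:
LR = P(E|Hp) / P(E|Hd)
LR = 0.722 / 0.0892
LR = 8.09

8.09


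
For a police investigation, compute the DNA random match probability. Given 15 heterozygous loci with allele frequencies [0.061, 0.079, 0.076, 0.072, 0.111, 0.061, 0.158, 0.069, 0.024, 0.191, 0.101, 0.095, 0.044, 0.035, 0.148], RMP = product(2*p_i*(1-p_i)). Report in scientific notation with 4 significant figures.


Computing RMP for 15 loci:
Locus 1: 2 * 0.061 * 0.939 = 0.114558
Locus 2: 2 * 0.079 * 0.921 = 0.145518
Locus 3: 2 * 0.076 * 0.924 = 0.140448
Locus 4: 2 * 0.072 * 0.928 = 0.133632
Locus 5: 2 * 0.111 * 0.889 = 0.197358
Locus 6: 2 * 0.061 * 0.939 = 0.114558
Locus 7: 2 * 0.158 * 0.842 = 0.266072
Locus 8: 2 * 0.069 * 0.931 = 0.128478
Locus 9: 2 * 0.024 * 0.976 = 0.046848
Locus 10: 2 * 0.191 * 0.809 = 0.309038
Locus 11: 2 * 0.101 * 0.899 = 0.181598
Locus 12: 2 * 0.095 * 0.905 = 0.17195
Locus 13: 2 * 0.044 * 0.956 = 0.084128
Locus 14: 2 * 0.035 * 0.965 = 0.06755
Locus 15: 2 * 0.148 * 0.852 = 0.252192
RMP = 1.567e-13

1.567e-13


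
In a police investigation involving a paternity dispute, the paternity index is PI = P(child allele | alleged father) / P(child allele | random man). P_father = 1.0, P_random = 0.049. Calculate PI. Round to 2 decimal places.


Paternity Index calculation:
PI = P(allele|father) / P(allele|random)
PI = 1.0 / 0.049
PI = 20.41

20.41


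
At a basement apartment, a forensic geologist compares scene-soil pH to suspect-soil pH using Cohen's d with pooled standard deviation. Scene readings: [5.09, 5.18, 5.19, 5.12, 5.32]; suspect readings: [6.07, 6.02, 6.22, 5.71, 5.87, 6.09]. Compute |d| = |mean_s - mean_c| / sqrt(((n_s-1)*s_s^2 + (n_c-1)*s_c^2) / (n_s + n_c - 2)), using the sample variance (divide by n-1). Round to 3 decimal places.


Pooled-variance Cohen's d for soil pH comparison:
Scene mean = 25.9 / 5 = 5.18
Suspect mean = 35.98 / 6 = 5.996667
Scene sample variance s_s^2 = 0.00785
Suspect sample variance s_c^2 = 0.032547
Pooled variance = ((n_s-1)*s_s^2 + (n_c-1)*s_c^2) / (n_s + n_c - 2) = 0.02157
Pooled SD = sqrt(0.02157) = 0.146867
Mean difference = -0.816667
|d| = |-0.816667| / 0.146867 = 5.561

5.561


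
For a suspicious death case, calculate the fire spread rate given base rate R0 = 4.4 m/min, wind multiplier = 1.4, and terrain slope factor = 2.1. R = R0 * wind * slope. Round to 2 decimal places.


Fire spread rate calculation:
R = R0 * wind_factor * slope_factor
= 4.4 * 1.4 * 2.1
= 6.16 * 2.1
= 12.94 m/min

12.94


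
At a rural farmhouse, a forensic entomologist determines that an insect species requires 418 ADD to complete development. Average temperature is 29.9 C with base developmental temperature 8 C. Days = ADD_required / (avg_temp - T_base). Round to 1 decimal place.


Insect development time:
Effective temperature = avg_temp - T_base = 29.9 - 8 = 21.9 C
Days = ADD / effective_temp = 418 / 21.9 = 19.1 days

19.1


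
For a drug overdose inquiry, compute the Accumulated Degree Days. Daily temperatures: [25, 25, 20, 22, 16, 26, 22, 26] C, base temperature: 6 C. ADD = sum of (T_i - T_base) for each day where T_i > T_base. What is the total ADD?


Computing ADD day by day:
Day 1: max(0, 25 - 6) = 19
Day 2: max(0, 25 - 6) = 19
Day 3: max(0, 20 - 6) = 14
Day 4: max(0, 22 - 6) = 16
Day 5: max(0, 16 - 6) = 10
Day 6: max(0, 26 - 6) = 20
Day 7: max(0, 22 - 6) = 16
Day 8: max(0, 26 - 6) = 20
Total ADD = 134

134


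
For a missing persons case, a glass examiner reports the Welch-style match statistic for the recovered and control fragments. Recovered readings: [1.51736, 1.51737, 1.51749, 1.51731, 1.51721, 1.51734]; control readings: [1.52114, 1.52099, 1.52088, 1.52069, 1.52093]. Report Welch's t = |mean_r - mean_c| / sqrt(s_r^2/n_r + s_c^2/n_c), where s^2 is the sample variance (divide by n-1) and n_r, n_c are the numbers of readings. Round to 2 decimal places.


Welch's t-criterion for glass RI comparison:
Recovered mean = sum / n_r = 9.10408 / 6 = 1.5173467
Control mean = sum / n_c = 7.60463 / 5 = 1.520926
Recovered sample variance s_r^2 = 8.26667e-09
Control sample variance s_c^2 = 2.693e-08
Welch SE (unpooled) = sqrt(s_r^2/n_r + s_c^2/n_c) = sqrt(1.37778e-09 + 5.386e-09) = sqrt(6.76378e-09) = 8.22422e-05
|mean_r - mean_c| = 0.00357933
t = 0.00357933 / 8.22422e-05 = 43.52

43.52


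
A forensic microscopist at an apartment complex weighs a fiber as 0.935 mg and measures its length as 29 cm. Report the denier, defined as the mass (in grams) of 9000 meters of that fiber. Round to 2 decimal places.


Denier calculation:
Mass in grams = 0.935 mg / 1000 = 0.000935 g
Length in meters = 29 cm / 100 = 0.29 m
Linear density = mass / length = 0.000935 / 0.29 = 0.00322414 g/m
Denier = (g/m) * 9000 = 0.00322414 * 9000 = 29.02

29.02


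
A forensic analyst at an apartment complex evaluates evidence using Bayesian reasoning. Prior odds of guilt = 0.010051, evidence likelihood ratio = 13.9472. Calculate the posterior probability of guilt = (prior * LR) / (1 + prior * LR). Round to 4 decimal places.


Bayesian evidence evaluation:
Posterior odds = prior_odds * LR = 0.010051 * 13.9472 = 0.1401833
Posterior probability = posterior_odds / (1 + posterior_odds)
= 0.1401833 / (1 + 0.1401833)
= 0.1401833 / 1.1401833
= 0.1229

0.1229
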